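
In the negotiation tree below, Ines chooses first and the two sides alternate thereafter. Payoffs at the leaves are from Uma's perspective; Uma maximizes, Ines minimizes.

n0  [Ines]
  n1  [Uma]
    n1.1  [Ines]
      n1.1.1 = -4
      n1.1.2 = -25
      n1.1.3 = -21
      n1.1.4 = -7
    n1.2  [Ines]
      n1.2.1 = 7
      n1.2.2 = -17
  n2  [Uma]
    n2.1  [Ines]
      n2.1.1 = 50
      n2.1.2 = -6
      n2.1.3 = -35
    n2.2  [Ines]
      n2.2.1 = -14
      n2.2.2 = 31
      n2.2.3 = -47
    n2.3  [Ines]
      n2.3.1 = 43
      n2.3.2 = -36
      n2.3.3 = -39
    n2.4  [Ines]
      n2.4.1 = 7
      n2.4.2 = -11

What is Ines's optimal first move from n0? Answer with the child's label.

n1.1 (Ines): min(-4, -25, -21, -7) = -25
n1.2 (Ines): min(7, -17) = -17
n1 (Uma): max(-25, -17) = -17
n2.1 (Ines): min(50, -6, -35) = -35
n2.2 (Ines): min(-14, 31, -47) = -47
n2.3 (Ines): min(43, -36, -39) = -39
n2.4 (Ines): min(7, -11) = -11
n2 (Uma): max(-35, -47, -39, -11) = -11
n0 (Ines): min(-17, -11) = -17
Ines at n0 wants the lowest of {n1=-17, n2=-11}, so chooses n1.

n1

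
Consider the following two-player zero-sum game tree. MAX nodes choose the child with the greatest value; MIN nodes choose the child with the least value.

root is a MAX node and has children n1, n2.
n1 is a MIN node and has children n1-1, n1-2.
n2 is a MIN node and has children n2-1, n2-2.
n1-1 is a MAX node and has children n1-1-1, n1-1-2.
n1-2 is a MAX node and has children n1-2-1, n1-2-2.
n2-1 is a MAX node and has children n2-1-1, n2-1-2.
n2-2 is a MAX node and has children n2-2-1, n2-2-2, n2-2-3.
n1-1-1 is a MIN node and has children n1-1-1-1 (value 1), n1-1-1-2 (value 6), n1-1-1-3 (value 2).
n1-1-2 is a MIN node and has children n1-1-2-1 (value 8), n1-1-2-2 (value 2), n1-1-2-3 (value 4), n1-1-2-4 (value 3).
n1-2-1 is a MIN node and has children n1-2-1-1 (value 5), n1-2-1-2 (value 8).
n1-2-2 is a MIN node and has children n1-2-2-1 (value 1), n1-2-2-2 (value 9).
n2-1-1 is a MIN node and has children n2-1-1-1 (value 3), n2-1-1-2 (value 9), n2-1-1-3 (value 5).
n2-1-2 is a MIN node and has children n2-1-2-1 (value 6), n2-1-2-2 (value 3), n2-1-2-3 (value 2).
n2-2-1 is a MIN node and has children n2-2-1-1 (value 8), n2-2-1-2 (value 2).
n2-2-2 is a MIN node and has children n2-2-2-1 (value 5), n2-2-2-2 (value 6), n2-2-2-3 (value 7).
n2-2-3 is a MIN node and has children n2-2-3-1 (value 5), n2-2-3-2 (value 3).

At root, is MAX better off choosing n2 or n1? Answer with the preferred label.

n2

n2-1-1 (MIN): min(3, 9, 5) = 3
n2-1-2 (MIN): min(6, 3, 2) = 2
n2-1 (MAX): max(3, 2) = 3
n2-2-1 (MIN): min(8, 2) = 2
n2-2-2 (MIN): min(5, 6, 7) = 5
n2-2-3 (MIN): min(5, 3) = 3
n2-2 (MAX): max(2, 5, 3) = 5
n2 (MIN): min(3, 5) = 3
n1-1-1 (MIN): min(1, 6, 2) = 1
n1-1-2 (MIN): min(8, 2, 4, 3) = 2
n1-1 (MAX): max(1, 2) = 2
n1-2-1 (MIN): min(5, 8) = 5
n1-2-2 (MIN): min(1, 9) = 1
n1-2 (MAX): max(5, 1) = 5
n1 (MIN): min(2, 5) = 2
MAX prefers the higher value; n2=3, n1=2. n2 is better since 3 > 2.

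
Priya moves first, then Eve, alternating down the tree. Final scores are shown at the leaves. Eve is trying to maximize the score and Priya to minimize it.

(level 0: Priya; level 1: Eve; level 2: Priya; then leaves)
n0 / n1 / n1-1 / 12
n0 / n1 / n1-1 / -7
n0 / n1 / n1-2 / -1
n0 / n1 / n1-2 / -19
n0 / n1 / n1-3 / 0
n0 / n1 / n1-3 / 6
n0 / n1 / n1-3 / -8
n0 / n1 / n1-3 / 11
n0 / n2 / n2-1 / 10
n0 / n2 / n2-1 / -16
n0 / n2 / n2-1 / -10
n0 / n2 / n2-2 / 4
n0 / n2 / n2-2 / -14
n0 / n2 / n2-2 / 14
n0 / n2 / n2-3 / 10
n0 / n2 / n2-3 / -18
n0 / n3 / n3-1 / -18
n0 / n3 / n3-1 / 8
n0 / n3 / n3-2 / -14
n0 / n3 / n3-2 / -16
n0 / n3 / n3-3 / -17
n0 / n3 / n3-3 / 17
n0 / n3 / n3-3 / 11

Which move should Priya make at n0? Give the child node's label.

n3

n1-1 (Priya): min(12, -7) = -7
n1-2 (Priya): min(-1, -19) = -19
n1-3 (Priya): min(0, 6, -8, 11) = -8
n1 (Eve): max(-7, -19, -8) = -7
n2-1 (Priya): min(10, -16, -10) = -16
n2-2 (Priya): min(4, -14, 14) = -14
n2-3 (Priya): min(10, -18) = -18
n2 (Eve): max(-16, -14, -18) = -14
n3-1 (Priya): min(-18, 8) = -18
n3-2 (Priya): min(-14, -16) = -16
n3-3 (Priya): min(-17, 17, 11) = -17
n3 (Eve): max(-18, -16, -17) = -16
n0 (Priya): min(-7, -14, -16) = -16
Priya at n0 wants the lowest of {n1=-7, n2=-14, n3=-16}, so chooses n3.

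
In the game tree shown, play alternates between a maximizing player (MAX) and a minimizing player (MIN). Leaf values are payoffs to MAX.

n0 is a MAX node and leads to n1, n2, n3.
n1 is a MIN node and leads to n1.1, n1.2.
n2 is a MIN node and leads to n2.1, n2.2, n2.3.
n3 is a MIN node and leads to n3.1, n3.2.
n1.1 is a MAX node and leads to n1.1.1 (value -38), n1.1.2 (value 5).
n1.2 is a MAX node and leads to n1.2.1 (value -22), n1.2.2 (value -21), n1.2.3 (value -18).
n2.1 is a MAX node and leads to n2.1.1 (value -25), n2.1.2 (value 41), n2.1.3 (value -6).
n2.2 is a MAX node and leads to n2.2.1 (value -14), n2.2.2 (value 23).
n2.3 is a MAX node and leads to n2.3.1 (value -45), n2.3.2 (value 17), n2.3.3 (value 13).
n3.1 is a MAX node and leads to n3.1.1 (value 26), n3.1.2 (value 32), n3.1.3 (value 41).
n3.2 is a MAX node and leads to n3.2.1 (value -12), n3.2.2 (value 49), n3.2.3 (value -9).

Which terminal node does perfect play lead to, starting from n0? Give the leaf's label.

n1.1 (MAX): max(-38, 5) = 5
n1.2 (MAX): max(-22, -21, -18) = -18
n1 (MIN): min(5, -18) = -18
n2.1 (MAX): max(-25, 41, -6) = 41
n2.2 (MAX): max(-14, 23) = 23
n2.3 (MAX): max(-45, 17, 13) = 17
n2 (MIN): min(41, 23, 17) = 17
n3.1 (MAX): max(26, 32, 41) = 41
n3.2 (MAX): max(-12, 49, -9) = 49
n3 (MIN): min(41, 49) = 41
n0 (MAX): max(-18, 17, 41) = 41
At n0, MAX picks n3 (highest: 41).
At n3, MIN picks n3.1 (lowest: 41).
At n3.1, MAX picks n3.1.3 (highest: 41).
Terminal value 41.

n3.1.3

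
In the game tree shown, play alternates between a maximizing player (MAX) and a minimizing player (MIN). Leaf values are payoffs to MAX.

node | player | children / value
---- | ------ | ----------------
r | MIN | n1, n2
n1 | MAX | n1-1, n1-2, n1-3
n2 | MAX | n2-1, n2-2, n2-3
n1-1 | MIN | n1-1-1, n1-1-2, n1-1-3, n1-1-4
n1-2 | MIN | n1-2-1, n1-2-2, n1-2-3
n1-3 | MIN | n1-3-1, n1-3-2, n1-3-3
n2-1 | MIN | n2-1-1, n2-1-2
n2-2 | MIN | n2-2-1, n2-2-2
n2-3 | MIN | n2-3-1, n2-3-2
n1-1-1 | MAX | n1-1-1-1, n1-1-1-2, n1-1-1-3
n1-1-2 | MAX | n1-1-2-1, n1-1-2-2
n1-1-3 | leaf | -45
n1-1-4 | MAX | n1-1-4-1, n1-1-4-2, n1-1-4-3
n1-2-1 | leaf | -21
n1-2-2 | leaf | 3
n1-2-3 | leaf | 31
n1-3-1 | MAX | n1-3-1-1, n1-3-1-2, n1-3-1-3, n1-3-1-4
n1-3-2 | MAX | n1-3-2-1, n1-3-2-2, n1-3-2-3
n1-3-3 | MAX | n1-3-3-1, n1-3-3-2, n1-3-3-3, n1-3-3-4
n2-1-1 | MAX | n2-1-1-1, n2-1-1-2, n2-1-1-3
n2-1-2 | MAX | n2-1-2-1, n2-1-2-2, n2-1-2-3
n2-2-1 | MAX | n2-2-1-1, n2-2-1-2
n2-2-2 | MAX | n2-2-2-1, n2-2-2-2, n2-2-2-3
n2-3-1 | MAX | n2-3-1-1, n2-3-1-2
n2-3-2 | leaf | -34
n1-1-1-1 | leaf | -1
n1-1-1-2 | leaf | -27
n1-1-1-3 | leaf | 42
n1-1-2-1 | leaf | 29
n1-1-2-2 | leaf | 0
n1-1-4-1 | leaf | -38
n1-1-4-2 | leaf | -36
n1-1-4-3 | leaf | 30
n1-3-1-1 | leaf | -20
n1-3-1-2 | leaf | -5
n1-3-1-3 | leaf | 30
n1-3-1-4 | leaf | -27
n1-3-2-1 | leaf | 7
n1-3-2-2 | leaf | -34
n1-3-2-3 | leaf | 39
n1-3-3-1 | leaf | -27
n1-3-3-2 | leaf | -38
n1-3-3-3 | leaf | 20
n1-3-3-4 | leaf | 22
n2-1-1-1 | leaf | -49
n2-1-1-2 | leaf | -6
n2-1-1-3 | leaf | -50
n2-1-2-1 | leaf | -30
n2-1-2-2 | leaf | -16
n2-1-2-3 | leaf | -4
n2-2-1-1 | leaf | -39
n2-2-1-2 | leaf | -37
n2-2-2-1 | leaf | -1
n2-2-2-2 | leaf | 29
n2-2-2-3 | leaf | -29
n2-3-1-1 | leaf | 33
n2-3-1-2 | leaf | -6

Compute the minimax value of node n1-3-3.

n1-3-3 (MAX): max(-27, -38, 20, 22) = 22

22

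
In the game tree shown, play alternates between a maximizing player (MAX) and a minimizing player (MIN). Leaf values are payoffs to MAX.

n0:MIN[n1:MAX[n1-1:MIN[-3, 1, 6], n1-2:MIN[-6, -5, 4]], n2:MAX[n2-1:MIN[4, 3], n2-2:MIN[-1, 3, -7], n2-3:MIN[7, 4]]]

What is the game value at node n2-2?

n2-2 (MIN): min(-1, 3, -7) = -7

-7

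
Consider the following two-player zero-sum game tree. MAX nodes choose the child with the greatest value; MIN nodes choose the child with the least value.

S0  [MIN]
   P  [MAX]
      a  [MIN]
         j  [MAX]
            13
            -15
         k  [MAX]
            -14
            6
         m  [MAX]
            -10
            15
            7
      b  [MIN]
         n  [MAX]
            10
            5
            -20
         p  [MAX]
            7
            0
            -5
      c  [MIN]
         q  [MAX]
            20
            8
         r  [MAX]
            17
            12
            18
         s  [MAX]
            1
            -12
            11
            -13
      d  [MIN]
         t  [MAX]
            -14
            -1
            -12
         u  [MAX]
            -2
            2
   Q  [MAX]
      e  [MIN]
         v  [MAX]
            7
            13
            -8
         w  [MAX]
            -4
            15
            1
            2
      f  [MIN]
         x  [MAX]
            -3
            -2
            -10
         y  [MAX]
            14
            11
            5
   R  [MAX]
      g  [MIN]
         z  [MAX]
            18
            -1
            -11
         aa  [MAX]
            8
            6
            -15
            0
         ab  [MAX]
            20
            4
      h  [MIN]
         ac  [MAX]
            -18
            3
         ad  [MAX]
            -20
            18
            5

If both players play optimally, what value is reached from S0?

j (MAX): max(13, -15) = 13
k (MAX): max(-14, 6) = 6
m (MAX): max(-10, 15, 7) = 15
a (MIN): min(13, 6, 15) = 6
n (MAX): max(10, 5, -20) = 10
p (MAX): max(7, 0, -5) = 7
b (MIN): min(10, 7) = 7
q (MAX): max(20, 8) = 20
r (MAX): max(17, 12, 18) = 18
s (MAX): max(1, -12, 11, -13) = 11
c (MIN): min(20, 18, 11) = 11
t (MAX): max(-14, -1, -12) = -1
u (MAX): max(-2, 2) = 2
d (MIN): min(-1, 2) = -1
P (MAX): max(6, 7, 11, -1) = 11
v (MAX): max(7, 13, -8) = 13
w (MAX): max(-4, 15, 1, 2) = 15
e (MIN): min(13, 15) = 13
x (MAX): max(-3, -2, -10) = -2
y (MAX): max(14, 11, 5) = 14
f (MIN): min(-2, 14) = -2
Q (MAX): max(13, -2) = 13
z (MAX): max(18, -1, -11) = 18
aa (MAX): max(8, 6, -15, 0) = 8
ab (MAX): max(20, 4) = 20
g (MIN): min(18, 8, 20) = 8
ac (MAX): max(-18, 3) = 3
ad (MAX): max(-20, 18, 5) = 18
h (MIN): min(3, 18) = 3
R (MAX): max(8, 3) = 8
S0 (MIN): min(11, 13, 8) = 8

8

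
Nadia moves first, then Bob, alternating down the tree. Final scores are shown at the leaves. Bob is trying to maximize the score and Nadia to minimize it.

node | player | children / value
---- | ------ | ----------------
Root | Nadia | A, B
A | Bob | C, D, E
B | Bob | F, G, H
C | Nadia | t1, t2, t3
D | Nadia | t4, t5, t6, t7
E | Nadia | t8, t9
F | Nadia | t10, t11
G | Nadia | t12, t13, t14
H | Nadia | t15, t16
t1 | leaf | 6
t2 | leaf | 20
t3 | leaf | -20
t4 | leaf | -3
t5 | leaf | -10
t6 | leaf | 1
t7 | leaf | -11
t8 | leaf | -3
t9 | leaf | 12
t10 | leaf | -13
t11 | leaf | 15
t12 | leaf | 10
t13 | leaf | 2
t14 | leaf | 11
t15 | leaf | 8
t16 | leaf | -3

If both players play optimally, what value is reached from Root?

C (Nadia): min(6, 20, -20) = -20
D (Nadia): min(-3, -10, 1, -11) = -11
E (Nadia): min(-3, 12) = -3
A (Bob): max(-20, -11, -3) = -3
F (Nadia): min(-13, 15) = -13
G (Nadia): min(10, 2, 11) = 2
H (Nadia): min(8, -3) = -3
B (Bob): max(-13, 2, -3) = 2
Root (Nadia): min(-3, 2) = -3

-3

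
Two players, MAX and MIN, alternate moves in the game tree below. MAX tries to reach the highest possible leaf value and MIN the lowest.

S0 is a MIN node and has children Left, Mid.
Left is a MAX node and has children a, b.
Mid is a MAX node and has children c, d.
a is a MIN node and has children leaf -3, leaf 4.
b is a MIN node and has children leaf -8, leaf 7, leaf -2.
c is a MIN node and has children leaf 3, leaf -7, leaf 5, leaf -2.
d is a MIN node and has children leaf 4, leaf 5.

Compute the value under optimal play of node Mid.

c (MIN): min(3, -7, 5, -2) = -7
d (MIN): min(4, 5) = 4
Mid (MAX): max(-7, 4) = 4

4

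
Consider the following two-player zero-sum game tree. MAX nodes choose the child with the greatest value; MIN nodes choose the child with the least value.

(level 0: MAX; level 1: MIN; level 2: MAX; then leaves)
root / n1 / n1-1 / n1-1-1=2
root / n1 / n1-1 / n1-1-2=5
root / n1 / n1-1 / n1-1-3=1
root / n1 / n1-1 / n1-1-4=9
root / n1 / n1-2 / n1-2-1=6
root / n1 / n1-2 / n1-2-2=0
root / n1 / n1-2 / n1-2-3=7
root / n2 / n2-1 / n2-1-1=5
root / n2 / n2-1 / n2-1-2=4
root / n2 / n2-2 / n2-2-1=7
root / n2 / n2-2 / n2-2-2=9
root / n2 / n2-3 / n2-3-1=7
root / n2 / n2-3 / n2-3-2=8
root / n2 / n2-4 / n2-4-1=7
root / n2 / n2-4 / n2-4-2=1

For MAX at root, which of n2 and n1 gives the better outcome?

n2-1 (MAX): max(5, 4) = 5
n2-2 (MAX): max(7, 9) = 9
n2-3 (MAX): max(7, 8) = 8
n2-4 (MAX): max(7, 1) = 7
n2 (MIN): min(5, 9, 8, 7) = 5
n1-1 (MAX): max(2, 5, 1, 9) = 9
n1-2 (MAX): max(6, 0, 7) = 7
n1 (MIN): min(9, 7) = 7
MAX prefers the higher value; n2=5, n1=7. n1 is better since 7 > 5.

n1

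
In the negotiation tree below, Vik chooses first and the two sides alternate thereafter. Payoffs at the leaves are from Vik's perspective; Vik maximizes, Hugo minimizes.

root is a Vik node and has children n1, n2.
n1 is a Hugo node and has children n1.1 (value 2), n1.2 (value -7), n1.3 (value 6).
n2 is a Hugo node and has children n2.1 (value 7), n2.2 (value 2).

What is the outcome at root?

n1 (Hugo): min(2, -7, 6) = -7
n2 (Hugo): min(7, 2) = 2
root (Vik): max(-7, 2) = 2

2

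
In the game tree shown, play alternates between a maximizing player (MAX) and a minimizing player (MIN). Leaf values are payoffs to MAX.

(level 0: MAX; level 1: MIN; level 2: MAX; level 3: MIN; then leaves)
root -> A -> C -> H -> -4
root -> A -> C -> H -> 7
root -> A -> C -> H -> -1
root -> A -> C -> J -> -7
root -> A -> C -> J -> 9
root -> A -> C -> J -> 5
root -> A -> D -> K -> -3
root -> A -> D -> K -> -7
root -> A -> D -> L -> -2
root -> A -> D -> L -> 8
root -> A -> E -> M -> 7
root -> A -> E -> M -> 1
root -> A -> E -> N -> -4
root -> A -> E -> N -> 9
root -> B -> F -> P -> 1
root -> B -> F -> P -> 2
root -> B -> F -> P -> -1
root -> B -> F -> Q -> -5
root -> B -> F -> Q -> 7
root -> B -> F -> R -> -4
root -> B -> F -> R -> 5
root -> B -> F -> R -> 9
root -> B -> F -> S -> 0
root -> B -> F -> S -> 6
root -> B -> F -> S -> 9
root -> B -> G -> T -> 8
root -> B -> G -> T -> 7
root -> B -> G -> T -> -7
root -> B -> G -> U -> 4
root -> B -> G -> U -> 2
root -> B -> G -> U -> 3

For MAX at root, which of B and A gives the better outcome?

B

P (MIN): min(1, 2, -1) = -1
Q (MIN): min(-5, 7) = -5
R (MIN): min(-4, 5, 9) = -4
S (MIN): min(0, 6, 9) = 0
F (MAX): max(-1, -5, -4, 0) = 0
T (MIN): min(8, 7, -7) = -7
U (MIN): min(4, 2, 3) = 2
G (MAX): max(-7, 2) = 2
B (MIN): min(0, 2) = 0
H (MIN): min(-4, 7, -1) = -4
J (MIN): min(-7, 9, 5) = -7
C (MAX): max(-4, -7) = -4
K (MIN): min(-3, -7) = -7
L (MIN): min(-2, 8) = -2
D (MAX): max(-7, -2) = -2
M (MIN): min(7, 1) = 1
N (MIN): min(-4, 9) = -4
E (MAX): max(1, -4) = 1
A (MIN): min(-4, -2, 1) = -4
MAX prefers the higher value; B=0, A=-4. B is better since 0 > -4.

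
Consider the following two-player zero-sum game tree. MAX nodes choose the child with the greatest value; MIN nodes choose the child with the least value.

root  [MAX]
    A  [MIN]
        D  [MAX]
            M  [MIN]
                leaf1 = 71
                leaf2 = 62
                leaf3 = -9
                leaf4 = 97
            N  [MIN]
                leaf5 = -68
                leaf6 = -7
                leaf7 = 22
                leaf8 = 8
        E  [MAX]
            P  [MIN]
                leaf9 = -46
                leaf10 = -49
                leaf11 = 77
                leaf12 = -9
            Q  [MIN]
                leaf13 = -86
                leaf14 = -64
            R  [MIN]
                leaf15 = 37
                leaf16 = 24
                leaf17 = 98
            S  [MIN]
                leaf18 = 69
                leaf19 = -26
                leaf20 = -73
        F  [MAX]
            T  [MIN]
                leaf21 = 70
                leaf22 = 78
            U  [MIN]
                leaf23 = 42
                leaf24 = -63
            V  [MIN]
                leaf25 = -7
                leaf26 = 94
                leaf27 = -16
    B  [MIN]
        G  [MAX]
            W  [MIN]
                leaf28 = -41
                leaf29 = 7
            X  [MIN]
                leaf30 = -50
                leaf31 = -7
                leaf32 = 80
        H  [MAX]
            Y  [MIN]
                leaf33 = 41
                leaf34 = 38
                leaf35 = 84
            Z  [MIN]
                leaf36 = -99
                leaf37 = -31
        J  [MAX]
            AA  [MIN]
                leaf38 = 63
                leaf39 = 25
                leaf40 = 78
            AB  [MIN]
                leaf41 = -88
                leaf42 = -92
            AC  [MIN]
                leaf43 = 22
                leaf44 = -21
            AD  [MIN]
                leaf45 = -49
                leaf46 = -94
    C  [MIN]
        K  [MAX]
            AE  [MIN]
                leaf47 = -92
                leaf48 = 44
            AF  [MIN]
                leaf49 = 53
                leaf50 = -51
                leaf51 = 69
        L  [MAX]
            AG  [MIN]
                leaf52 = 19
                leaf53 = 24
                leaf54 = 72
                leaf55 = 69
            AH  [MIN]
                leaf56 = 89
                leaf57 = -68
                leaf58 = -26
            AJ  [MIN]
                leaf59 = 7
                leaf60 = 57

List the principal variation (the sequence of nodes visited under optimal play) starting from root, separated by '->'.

root -> A -> D -> M -> leaf3

M (MIN): min(71, 62, -9, 97) = -9
N (MIN): min(-68, -7, 22, 8) = -68
D (MAX): max(-9, -68) = -9
P (MIN): min(-46, -49, 77, -9) = -49
Q (MIN): min(-86, -64) = -86
R (MIN): min(37, 24, 98) = 24
S (MIN): min(69, -26, -73) = -73
E (MAX): max(-49, -86, 24, -73) = 24
T (MIN): min(70, 78) = 70
U (MIN): min(42, -63) = -63
V (MIN): min(-7, 94, -16) = -16
F (MAX): max(70, -63, -16) = 70
A (MIN): min(-9, 24, 70) = -9
W (MIN): min(-41, 7) = -41
X (MIN): min(-50, -7, 80) = -50
G (MAX): max(-41, -50) = -41
Y (MIN): min(41, 38, 84) = 38
Z (MIN): min(-99, -31) = -99
H (MAX): max(38, -99) = 38
AA (MIN): min(63, 25, 78) = 25
AB (MIN): min(-88, -92) = -92
AC (MIN): min(22, -21) = -21
AD (MIN): min(-49, -94) = -94
J (MAX): max(25, -92, -21, -94) = 25
B (MIN): min(-41, 38, 25) = -41
AE (MIN): min(-92, 44) = -92
AF (MIN): min(53, -51, 69) = -51
K (MAX): max(-92, -51) = -51
AG (MIN): min(19, 24, 72, 69) = 19
AH (MIN): min(89, -68, -26) = -68
AJ (MIN): min(7, 57) = 7
L (MAX): max(19, -68, 7) = 19
C (MIN): min(-51, 19) = -51
root (MAX): max(-9, -41, -51) = -9
At root, MAX picks A (highest: -9).
At A, MIN picks D (lowest: -9).
At D, MAX picks M (highest: -9).
At M, MIN picks leaf3 (lowest: -9).
Terminal value -9.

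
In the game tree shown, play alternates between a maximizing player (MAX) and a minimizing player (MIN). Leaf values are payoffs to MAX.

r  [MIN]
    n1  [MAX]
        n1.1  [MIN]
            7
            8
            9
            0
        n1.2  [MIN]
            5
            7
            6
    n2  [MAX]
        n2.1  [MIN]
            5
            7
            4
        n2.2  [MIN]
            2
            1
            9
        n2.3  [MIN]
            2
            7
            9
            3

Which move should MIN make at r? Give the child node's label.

n1.1 (MIN): min(7, 8, 9, 0) = 0
n1.2 (MIN): min(5, 7, 6) = 5
n1 (MAX): max(0, 5) = 5
n2.1 (MIN): min(5, 7, 4) = 4
n2.2 (MIN): min(2, 1, 9) = 1
n2.3 (MIN): min(2, 7, 9, 3) = 2
n2 (MAX): max(4, 1, 2) = 4
r (MIN): min(5, 4) = 4
MIN at r wants the lowest of {n1=5, n2=4}, so chooses n2.

n2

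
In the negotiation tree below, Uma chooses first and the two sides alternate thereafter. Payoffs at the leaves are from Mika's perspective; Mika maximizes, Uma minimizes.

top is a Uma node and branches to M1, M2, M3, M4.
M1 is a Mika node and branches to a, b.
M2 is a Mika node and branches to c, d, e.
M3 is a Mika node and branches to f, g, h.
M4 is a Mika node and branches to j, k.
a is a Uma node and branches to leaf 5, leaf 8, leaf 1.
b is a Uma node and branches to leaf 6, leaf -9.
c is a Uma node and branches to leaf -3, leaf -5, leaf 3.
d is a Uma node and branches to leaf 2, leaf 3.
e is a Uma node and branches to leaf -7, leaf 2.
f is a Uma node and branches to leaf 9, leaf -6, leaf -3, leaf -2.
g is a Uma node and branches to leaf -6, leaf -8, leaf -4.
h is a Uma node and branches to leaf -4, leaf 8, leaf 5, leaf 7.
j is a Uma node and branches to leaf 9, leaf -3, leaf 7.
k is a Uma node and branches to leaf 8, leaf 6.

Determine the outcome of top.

-4

a (Uma): min(5, 8, 1) = 1
b (Uma): min(6, -9) = -9
M1 (Mika): max(1, -9) = 1
c (Uma): min(-3, -5, 3) = -5
d (Uma): min(2, 3) = 2
e (Uma): min(-7, 2) = -7
M2 (Mika): max(-5, 2, -7) = 2
f (Uma): min(9, -6, -3, -2) = -6
g (Uma): min(-6, -8, -4) = -8
h (Uma): min(-4, 8, 5, 7) = -4
M3 (Mika): max(-6, -8, -4) = -4
j (Uma): min(9, -3, 7) = -3
k (Uma): min(8, 6) = 6
M4 (Mika): max(-3, 6) = 6
top (Uma): min(1, 2, -4, 6) = -4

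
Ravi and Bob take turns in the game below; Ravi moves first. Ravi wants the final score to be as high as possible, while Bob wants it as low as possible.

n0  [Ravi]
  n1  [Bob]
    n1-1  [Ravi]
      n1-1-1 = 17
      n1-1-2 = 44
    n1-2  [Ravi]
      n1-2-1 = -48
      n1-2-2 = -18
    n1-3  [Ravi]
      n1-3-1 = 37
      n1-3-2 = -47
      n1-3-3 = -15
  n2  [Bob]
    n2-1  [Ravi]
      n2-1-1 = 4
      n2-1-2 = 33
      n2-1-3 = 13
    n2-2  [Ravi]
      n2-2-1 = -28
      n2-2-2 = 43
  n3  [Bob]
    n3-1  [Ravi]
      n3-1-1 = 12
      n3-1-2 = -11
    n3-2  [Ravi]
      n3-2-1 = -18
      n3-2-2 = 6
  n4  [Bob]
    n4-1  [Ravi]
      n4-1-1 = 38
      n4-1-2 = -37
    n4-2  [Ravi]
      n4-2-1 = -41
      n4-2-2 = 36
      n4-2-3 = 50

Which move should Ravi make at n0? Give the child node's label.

n4

n1-1 (Ravi): max(17, 44) = 44
n1-2 (Ravi): max(-48, -18) = -18
n1-3 (Ravi): max(37, -47, -15) = 37
n1 (Bob): min(44, -18, 37) = -18
n2-1 (Ravi): max(4, 33, 13) = 33
n2-2 (Ravi): max(-28, 43) = 43
n2 (Bob): min(33, 43) = 33
n3-1 (Ravi): max(12, -11) = 12
n3-2 (Ravi): max(-18, 6) = 6
n3 (Bob): min(12, 6) = 6
n4-1 (Ravi): max(38, -37) = 38
n4-2 (Ravi): max(-41, 36, 50) = 50
n4 (Bob): min(38, 50) = 38
n0 (Ravi): max(-18, 33, 6, 38) = 38
Ravi at n0 wants the highest of {n1=-18, n2=33, n3=6, n4=38}, so chooses n4.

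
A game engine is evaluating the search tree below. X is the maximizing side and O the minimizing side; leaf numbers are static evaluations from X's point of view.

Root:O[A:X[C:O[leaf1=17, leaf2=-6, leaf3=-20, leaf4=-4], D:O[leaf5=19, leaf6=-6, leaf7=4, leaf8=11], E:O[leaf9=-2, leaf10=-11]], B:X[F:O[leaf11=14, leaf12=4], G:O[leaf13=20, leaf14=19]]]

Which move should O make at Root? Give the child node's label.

C (O): min(17, -6, -20, -4) = -20
D (O): min(19, -6, 4, 11) = -6
E (O): min(-2, -11) = -11
A (X): max(-20, -6, -11) = -6
F (O): min(14, 4) = 4
G (O): min(20, 19) = 19
B (X): max(4, 19) = 19
Root (O): min(-6, 19) = -6
O at Root wants the lowest of {A=-6, B=19}, so chooses A.

A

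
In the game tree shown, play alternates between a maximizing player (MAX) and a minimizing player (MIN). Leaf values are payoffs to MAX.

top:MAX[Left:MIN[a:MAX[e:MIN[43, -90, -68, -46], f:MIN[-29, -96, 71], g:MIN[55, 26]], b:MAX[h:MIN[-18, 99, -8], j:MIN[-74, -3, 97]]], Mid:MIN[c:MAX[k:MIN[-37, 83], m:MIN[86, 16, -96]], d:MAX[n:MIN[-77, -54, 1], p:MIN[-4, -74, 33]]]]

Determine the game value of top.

e (MIN): min(43, -90, -68, -46) = -90
f (MIN): min(-29, -96, 71) = -96
g (MIN): min(55, 26) = 26
a (MAX): max(-90, -96, 26) = 26
h (MIN): min(-18, 99, -8) = -18
j (MIN): min(-74, -3, 97) = -74
b (MAX): max(-18, -74) = -18
Left (MIN): min(26, -18) = -18
k (MIN): min(-37, 83) = -37
m (MIN): min(86, 16, -96) = -96
c (MAX): max(-37, -96) = -37
n (MIN): min(-77, -54, 1) = -77
p (MIN): min(-4, -74, 33) = -74
d (MAX): max(-77, -74) = -74
Mid (MIN): min(-37, -74) = -74
top (MAX): max(-18, -74) = -18

-18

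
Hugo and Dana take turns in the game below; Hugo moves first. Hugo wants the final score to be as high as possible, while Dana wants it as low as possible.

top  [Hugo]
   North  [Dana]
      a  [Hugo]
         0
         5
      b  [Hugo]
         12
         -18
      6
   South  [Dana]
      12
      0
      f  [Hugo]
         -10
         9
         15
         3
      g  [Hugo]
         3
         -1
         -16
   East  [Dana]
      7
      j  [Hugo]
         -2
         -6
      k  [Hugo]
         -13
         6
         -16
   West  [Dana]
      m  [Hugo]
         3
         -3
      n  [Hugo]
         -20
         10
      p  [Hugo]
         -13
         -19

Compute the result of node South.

0

f (Hugo): max(-10, 9, 15, 3) = 15
g (Hugo): max(3, -1, -16) = 3
South (Dana): min(12, 0, 15, 3) = 0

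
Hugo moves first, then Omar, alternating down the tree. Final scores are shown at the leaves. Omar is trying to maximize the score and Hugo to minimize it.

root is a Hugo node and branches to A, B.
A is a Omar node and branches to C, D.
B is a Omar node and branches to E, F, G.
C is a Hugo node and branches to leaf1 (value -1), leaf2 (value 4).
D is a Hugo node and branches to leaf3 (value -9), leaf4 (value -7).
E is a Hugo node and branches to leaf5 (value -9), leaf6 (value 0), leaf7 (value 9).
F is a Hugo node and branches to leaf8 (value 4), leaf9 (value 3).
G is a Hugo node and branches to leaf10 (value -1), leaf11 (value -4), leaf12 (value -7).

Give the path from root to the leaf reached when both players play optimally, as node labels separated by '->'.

root -> A -> C -> leaf1

C (Hugo): min(-1, 4) = -1
D (Hugo): min(-9, -7) = -9
A (Omar): max(-1, -9) = -1
E (Hugo): min(-9, 0, 9) = -9
F (Hugo): min(4, 3) = 3
G (Hugo): min(-1, -4, -7) = -7
B (Omar): max(-9, 3, -7) = 3
root (Hugo): min(-1, 3) = -1
At root, Hugo picks A (lowest: -1).
At A, Omar picks C (highest: -1).
At C, Hugo picks leaf1 (lowest: -1).
Terminal value -1.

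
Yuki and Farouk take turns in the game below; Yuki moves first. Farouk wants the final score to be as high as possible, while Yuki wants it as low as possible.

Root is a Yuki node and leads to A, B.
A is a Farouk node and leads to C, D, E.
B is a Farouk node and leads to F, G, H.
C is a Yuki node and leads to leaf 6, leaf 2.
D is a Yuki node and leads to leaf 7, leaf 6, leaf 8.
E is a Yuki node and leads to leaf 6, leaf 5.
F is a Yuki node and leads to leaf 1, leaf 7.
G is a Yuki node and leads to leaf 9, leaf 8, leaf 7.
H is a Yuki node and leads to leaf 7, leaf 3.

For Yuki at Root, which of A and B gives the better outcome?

C (Yuki): min(6, 2) = 2
D (Yuki): min(7, 6, 8) = 6
E (Yuki): min(6, 5) = 5
A (Farouk): max(2, 6, 5) = 6
F (Yuki): min(1, 7) = 1
G (Yuki): min(9, 8, 7) = 7
H (Yuki): min(7, 3) = 3
B (Farouk): max(1, 7, 3) = 7
Yuki prefers the lower value; A=6, B=7. A is better since 6 < 7.

A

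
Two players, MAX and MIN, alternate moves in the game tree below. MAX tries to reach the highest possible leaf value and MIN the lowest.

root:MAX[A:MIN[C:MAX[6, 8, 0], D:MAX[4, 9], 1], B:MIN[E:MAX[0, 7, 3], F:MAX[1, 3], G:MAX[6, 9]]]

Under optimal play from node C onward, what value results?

8

C (MAX): max(6, 8, 0) = 8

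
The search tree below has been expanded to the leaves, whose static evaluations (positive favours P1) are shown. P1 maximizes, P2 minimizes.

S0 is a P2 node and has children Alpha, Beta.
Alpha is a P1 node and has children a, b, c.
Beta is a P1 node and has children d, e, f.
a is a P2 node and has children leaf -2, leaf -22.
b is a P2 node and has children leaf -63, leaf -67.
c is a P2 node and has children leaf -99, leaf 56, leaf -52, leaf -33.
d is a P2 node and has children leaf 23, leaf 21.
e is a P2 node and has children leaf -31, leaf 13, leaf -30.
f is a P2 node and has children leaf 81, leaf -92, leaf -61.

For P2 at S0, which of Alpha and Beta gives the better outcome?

Alpha

a (P2): min(-2, -22) = -22
b (P2): min(-63, -67) = -67
c (P2): min(-99, 56, -52, -33) = -99
Alpha (P1): max(-22, -67, -99) = -22
d (P2): min(23, 21) = 21
e (P2): min(-31, 13, -30) = -31
f (P2): min(81, -92, -61) = -92
Beta (P1): max(21, -31, -92) = 21
P2 prefers the lower value; Alpha=-22, Beta=21. Alpha is better since -22 < 21.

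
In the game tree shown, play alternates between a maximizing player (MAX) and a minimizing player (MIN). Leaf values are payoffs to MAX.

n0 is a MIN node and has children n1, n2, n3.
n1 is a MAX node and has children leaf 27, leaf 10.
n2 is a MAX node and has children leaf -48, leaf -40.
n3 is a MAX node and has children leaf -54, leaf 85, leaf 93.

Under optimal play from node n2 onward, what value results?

n2 (MAX): max(-48, -40) = -40

-40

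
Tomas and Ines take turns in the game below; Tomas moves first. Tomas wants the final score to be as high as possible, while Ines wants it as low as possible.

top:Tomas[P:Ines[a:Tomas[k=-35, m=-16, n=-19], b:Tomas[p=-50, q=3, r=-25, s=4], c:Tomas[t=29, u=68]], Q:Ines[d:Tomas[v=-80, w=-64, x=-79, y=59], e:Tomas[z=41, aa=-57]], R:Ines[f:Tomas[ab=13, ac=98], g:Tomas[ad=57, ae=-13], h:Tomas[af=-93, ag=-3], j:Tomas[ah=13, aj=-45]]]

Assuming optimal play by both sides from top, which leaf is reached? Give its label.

a (Tomas): max(-35, -16, -19) = -16
b (Tomas): max(-50, 3, -25, 4) = 4
c (Tomas): max(29, 68) = 68
P (Ines): min(-16, 4, 68) = -16
d (Tomas): max(-80, -64, -79, 59) = 59
e (Tomas): max(41, -57) = 41
Q (Ines): min(59, 41) = 41
f (Tomas): max(13, 98) = 98
g (Tomas): max(57, -13) = 57
h (Tomas): max(-93, -3) = -3
j (Tomas): max(13, -45) = 13
R (Ines): min(98, 57, -3, 13) = -3
top (Tomas): max(-16, 41, -3) = 41
At top, Tomas picks Q (highest: 41).
At Q, Ines picks e (lowest: 41).
At e, Tomas picks z (highest: 41).
Terminal value 41.

z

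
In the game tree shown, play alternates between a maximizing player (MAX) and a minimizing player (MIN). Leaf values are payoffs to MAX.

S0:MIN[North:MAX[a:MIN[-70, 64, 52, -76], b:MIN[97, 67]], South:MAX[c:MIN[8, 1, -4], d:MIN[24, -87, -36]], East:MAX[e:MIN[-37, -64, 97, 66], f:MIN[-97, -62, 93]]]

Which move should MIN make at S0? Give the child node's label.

a (MIN): min(-70, 64, 52, -76) = -76
b (MIN): min(97, 67) = 67
North (MAX): max(-76, 67) = 67
c (MIN): min(8, 1, -4) = -4
d (MIN): min(24, -87, -36) = -87
South (MAX): max(-4, -87) = -4
e (MIN): min(-37, -64, 97, 66) = -64
f (MIN): min(-97, -62, 93) = -97
East (MAX): max(-64, -97) = -64
S0 (MIN): min(67, -4, -64) = -64
MIN at S0 wants the lowest of {North=67, South=-4, East=-64}, so chooses East.

East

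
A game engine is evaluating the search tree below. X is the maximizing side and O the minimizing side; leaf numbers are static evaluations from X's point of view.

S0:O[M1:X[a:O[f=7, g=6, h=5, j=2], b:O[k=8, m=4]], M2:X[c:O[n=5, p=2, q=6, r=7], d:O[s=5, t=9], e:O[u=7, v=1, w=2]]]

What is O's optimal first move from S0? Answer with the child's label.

a (O): min(7, 6, 5, 2) = 2
b (O): min(8, 4) = 4
M1 (X): max(2, 4) = 4
c (O): min(5, 2, 6, 7) = 2
d (O): min(5, 9) = 5
e (O): min(7, 1, 2) = 1
M2 (X): max(2, 5, 1) = 5
S0 (O): min(4, 5) = 4
O at S0 wants the lowest of {M1=4, M2=5}, so chooses M1.

M1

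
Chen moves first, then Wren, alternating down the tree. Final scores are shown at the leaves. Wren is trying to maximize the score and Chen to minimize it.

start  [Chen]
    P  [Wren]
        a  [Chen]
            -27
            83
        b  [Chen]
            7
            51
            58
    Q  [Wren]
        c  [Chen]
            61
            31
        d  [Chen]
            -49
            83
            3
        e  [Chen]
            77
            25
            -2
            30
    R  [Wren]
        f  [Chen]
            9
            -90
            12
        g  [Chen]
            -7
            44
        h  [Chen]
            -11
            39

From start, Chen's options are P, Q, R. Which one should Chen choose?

a (Chen): min(-27, 83) = -27
b (Chen): min(7, 51, 58) = 7
P (Wren): max(-27, 7) = 7
c (Chen): min(61, 31) = 31
d (Chen): min(-49, 83, 3) = -49
e (Chen): min(77, 25, -2, 30) = -2
Q (Wren): max(31, -49, -2) = 31
f (Chen): min(9, -90, 12) = -90
g (Chen): min(-7, 44) = -7
h (Chen): min(-11, 39) = -11
R (Wren): max(-90, -7, -11) = -7
start (Chen): min(7, 31, -7) = -7
Chen at start wants the lowest of {P=7, Q=31, R=-7}, so chooses R.

R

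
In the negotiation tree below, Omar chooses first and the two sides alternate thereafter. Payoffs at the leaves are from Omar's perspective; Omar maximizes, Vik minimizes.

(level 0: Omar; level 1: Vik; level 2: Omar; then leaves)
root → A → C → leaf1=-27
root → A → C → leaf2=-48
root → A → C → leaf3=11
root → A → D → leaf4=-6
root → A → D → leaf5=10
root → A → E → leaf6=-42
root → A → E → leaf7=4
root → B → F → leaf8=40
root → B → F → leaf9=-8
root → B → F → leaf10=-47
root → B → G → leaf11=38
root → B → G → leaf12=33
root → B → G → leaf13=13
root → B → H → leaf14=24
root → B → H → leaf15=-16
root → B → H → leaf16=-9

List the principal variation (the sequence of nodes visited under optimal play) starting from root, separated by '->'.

root -> B -> H -> leaf14

C (Omar): max(-27, -48, 11) = 11
D (Omar): max(-6, 10) = 10
E (Omar): max(-42, 4) = 4
A (Vik): min(11, 10, 4) = 4
F (Omar): max(40, -8, -47) = 40
G (Omar): max(38, 33, 13) = 38
H (Omar): max(24, -16, -9) = 24
B (Vik): min(40, 38, 24) = 24
root (Omar): max(4, 24) = 24
At root, Omar picks B (highest: 24).
At B, Vik picks H (lowest: 24).
At H, Omar picks leaf14 (highest: 24).
Terminal value 24.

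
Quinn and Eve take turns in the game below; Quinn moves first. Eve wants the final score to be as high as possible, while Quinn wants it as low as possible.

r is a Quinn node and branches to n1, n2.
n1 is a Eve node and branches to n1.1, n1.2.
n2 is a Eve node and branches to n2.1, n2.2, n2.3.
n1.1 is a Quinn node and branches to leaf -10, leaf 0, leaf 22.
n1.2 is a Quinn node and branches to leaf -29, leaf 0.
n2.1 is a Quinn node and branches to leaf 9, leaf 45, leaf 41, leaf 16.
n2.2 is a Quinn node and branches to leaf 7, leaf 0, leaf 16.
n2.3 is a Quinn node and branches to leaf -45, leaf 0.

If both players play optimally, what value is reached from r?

-10

n1.1 (Quinn): min(-10, 0, 22) = -10
n1.2 (Quinn): min(-29, 0) = -29
n1 (Eve): max(-10, -29) = -10
n2.1 (Quinn): min(9, 45, 41, 16) = 9
n2.2 (Quinn): min(7, 0, 16) = 0
n2.3 (Quinn): min(-45, 0) = -45
n2 (Eve): max(9, 0, -45) = 9
r (Quinn): min(-10, 9) = -10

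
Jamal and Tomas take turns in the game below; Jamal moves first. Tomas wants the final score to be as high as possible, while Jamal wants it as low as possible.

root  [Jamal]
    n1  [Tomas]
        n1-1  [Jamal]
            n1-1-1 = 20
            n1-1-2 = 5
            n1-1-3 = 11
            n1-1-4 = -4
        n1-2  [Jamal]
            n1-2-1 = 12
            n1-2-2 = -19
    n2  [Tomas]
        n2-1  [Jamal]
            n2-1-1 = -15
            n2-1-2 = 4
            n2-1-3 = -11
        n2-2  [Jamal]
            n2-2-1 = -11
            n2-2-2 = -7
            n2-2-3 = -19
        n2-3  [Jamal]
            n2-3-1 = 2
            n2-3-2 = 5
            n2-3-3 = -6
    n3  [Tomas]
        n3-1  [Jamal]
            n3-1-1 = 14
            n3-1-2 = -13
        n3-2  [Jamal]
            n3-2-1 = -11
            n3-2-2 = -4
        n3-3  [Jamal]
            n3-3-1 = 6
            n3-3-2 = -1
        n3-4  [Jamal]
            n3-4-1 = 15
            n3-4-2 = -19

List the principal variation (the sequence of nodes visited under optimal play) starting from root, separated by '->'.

root -> n2 -> n2-3 -> n2-3-3

n1-1 (Jamal): min(20, 5, 11, -4) = -4
n1-2 (Jamal): min(12, -19) = -19
n1 (Tomas): max(-4, -19) = -4
n2-1 (Jamal): min(-15, 4, -11) = -15
n2-2 (Jamal): min(-11, -7, -19) = -19
n2-3 (Jamal): min(2, 5, -6) = -6
n2 (Tomas): max(-15, -19, -6) = -6
n3-1 (Jamal): min(14, -13) = -13
n3-2 (Jamal): min(-11, -4) = -11
n3-3 (Jamal): min(6, -1) = -1
n3-4 (Jamal): min(15, -19) = -19
n3 (Tomas): max(-13, -11, -1, -19) = -1
root (Jamal): min(-4, -6, -1) = -6
At root, Jamal picks n2 (lowest: -6).
At n2, Tomas picks n2-3 (highest: -6).
At n2-3, Jamal picks n2-3-3 (lowest: -6).
Terminal value -6.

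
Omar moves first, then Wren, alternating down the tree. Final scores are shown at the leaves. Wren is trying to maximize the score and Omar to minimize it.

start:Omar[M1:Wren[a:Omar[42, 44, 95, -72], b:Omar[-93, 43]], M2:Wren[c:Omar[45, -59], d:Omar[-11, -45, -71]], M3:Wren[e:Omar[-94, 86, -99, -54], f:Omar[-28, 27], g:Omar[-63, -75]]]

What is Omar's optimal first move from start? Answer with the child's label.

M1

a (Omar): min(42, 44, 95, -72) = -72
b (Omar): min(-93, 43) = -93
M1 (Wren): max(-72, -93) = -72
c (Omar): min(45, -59) = -59
d (Omar): min(-11, -45, -71) = -71
M2 (Wren): max(-59, -71) = -59
e (Omar): min(-94, 86, -99, -54) = -99
f (Omar): min(-28, 27) = -28
g (Omar): min(-63, -75) = -75
M3 (Wren): max(-99, -28, -75) = -28
start (Omar): min(-72, -59, -28) = -72
Omar at start wants the lowest of {M1=-72, M2=-59, M3=-28}, so chooses M1.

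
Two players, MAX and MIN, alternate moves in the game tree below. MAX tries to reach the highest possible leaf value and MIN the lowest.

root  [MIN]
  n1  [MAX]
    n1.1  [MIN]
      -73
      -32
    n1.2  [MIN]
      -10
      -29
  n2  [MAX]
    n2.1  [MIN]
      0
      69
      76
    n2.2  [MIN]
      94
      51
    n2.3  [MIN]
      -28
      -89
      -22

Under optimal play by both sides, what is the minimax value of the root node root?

n1.1 (MIN): min(-73, -32) = -73
n1.2 (MIN): min(-10, -29) = -29
n1 (MAX): max(-73, -29) = -29
n2.1 (MIN): min(0, 69, 76) = 0
n2.2 (MIN): min(94, 51) = 51
n2.3 (MIN): min(-28, -89, -22) = -89
n2 (MAX): max(0, 51, -89) = 51
root (MIN): min(-29, 51) = -29

-29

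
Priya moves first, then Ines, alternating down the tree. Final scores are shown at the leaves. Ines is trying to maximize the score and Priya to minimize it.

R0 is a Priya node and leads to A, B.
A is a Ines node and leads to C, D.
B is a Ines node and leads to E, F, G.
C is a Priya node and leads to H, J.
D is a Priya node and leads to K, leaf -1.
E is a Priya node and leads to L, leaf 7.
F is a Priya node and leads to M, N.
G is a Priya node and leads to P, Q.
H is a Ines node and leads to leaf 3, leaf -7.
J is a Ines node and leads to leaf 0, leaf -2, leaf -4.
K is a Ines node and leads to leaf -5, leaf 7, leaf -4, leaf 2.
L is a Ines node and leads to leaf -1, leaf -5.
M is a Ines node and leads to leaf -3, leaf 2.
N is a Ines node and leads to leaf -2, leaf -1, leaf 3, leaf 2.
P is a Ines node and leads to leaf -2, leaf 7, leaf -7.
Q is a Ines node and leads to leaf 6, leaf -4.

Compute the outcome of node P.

P (Ines): max(-2, 7, -7) = 7

7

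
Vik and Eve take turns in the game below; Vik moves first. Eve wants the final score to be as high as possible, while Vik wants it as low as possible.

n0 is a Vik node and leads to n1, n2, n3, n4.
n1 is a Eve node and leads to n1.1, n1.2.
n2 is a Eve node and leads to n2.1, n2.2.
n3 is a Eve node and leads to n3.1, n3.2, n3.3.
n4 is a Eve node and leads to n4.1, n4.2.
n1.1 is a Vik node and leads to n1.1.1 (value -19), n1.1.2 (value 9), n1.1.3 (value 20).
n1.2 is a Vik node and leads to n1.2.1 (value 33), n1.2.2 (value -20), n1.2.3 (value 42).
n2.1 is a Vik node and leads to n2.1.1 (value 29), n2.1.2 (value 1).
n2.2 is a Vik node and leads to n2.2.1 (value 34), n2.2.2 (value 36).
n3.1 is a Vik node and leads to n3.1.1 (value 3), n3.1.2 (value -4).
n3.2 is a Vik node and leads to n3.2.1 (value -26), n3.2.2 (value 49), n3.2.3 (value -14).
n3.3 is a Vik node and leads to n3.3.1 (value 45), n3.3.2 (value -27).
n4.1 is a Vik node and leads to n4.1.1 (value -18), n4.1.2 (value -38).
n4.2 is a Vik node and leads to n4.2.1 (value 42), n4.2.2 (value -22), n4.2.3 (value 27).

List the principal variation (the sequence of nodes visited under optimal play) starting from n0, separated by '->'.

n0 -> n4 -> n4.2 -> n4.2.2

n1.1 (Vik): min(-19, 9, 20) = -19
n1.2 (Vik): min(33, -20, 42) = -20
n1 (Eve): max(-19, -20) = -19
n2.1 (Vik): min(29, 1) = 1
n2.2 (Vik): min(34, 36) = 34
n2 (Eve): max(1, 34) = 34
n3.1 (Vik): min(3, -4) = -4
n3.2 (Vik): min(-26, 49, -14) = -26
n3.3 (Vik): min(45, -27) = -27
n3 (Eve): max(-4, -26, -27) = -4
n4.1 (Vik): min(-18, -38) = -38
n4.2 (Vik): min(42, -22, 27) = -22
n4 (Eve): max(-38, -22) = -22
n0 (Vik): min(-19, 34, -4, -22) = -22
At n0, Vik picks n4 (lowest: -22).
At n4, Eve picks n4.2 (highest: -22).
At n4.2, Vik picks n4.2.2 (lowest: -22).
Terminal value -22.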